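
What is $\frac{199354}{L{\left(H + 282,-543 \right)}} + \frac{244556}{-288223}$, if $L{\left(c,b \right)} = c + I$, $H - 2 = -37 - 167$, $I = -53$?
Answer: $\frac{4419369610}{598617} \approx 7382.6$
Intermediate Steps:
$H = -202$ ($H = 2 - 204 = -202$)
$L{\left(c,b \right)} = -53 + c$ ($L{\left(c,b \right)} = c - 53 = -53 + c$)
$\frac{199354}{L{\left(H + 282,-543 \right)}} + \frac{244556}{-288223} = \frac{199354}{-53 + \left(-202 + 282\right)} + \frac{244556}{-288223} = \frac{199354}{-53 + 80} + 244556 \left(- \frac{1}{288223}\right) = \frac{199354}{27} - \frac{18812}{22171} = \frac{4419369610}{598617}$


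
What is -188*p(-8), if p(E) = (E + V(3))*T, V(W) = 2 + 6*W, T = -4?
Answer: 9024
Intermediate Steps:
p(E) = -80 - 4*E (p(E) = (E + (2 + 6*3))*(-4) = (E + (2 + 18))*(-4) = (E + 20)*(-4) = (20 + E)*(-4) = -80 - 4*E)
-188*p(-8) = -188*(-80 - 4*(-8)) = -188*(-80 + 32) = -188*(-48) = 9024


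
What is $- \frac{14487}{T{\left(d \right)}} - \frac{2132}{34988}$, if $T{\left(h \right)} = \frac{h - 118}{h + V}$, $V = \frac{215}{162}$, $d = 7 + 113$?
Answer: $- \frac{830212771829}{944676} \approx -8.7883 \cdot 10^{5}$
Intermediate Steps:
$d = 120$
$V = \frac{215}{162}$ ($V = 215 \cdot \frac{1}{162} = \frac{215}{162} \approx 1.3272$)
$T{\left(h \right)} = \frac{-118 + h}{\frac{215}{162} + h}$ ($T{\left(h \right)} = \frac{h - 118}{h + \frac{215}{162}} = \frac{-118 + h}{\frac{215}{162} + h}$)
$- \frac{14487}{T{\left(d \right)}} - \frac{2132}{34988} = - \frac{14487}{162 \frac{1}{215 + 162 \cdot 120} \left(-118 + 120\right)} - \frac{2132}{34988} = - \frac{14487}{162 \frac{1}{215 + 19440} \cdot 2} - \frac{533}{8747} = - \frac{14487}{162 \cdot \frac{1}{19655} \cdot 2} - \frac{533}{8747} = - \frac{14487}{\frac{324}{19655}} - \frac{533}{8747} = \left(-14487\right) \frac{19655}{324} - \frac{533}{8747} = - \frac{94913995}{108} - \frac{533}{8747} = - \frac{830212771829}{944676}$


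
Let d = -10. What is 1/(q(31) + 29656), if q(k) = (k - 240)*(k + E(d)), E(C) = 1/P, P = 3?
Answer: 3/69322 ≈ 4.3276e-5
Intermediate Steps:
E(C) = ⅓ (E(C) = 1/3 = ⅓)
q(k) = (-240 + k)*(⅓ + k) (q(k) = (k - 240)*(k + ⅓) = (-240 + k)*(⅓ + k))
1/(q(31) + 29656) = 1/((-80 + 31² - 719/3*31) + 29656) = 1/((-80 + 961 - 22289/3) + 29656) = 1/(-19646/3 + 29656) = 1/(69322/3) = 3/69322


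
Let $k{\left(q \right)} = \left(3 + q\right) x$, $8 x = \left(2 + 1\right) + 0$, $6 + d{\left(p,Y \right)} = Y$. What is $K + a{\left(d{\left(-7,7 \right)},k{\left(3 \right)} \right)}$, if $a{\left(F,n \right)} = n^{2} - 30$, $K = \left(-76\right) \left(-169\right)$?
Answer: $\frac{205105}{16} \approx 12819.0$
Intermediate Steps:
$K = 12844$
$d{\left(p,Y \right)} = -6 + Y$
$x = \frac{3}{8}$ ($x = \frac{\left(2 + 1\right) + 0}{8} = \frac{3 + 0}{8} = \frac{1}{8} \cdot 3 = \frac{3}{8} \approx 0.375$)
$k{\left(q \right)} = \frac{9}{8} + \frac{3 q}{8}$ ($k{\left(q \right)} = \left(3 + q\right) \frac{3}{8} = \frac{9}{8} + \frac{3 q}{8}$)
$a{\left(F,n \right)} = -30 + n^{2}$ ($a{\left(F,n \right)} = n^{2} - 30 = -30 + n^{2}$)
$K + a{\left(d{\left(-7,7 \right)},k{\left(3 \right)} \right)} = 12844 - \left(30 - \left(\frac{9}{8} + \frac{3}{8} \cdot 3\right)^{2}\right) = 12844 - \left(30 - \left(\frac{9}{8} + \frac{9}{8}\right)^{2}\right) = 12844 - \left(30 - \left(\frac{9}{4}\right)^{2}\right) = 12844 + \left(-30 + \frac{81}{16}\right) = 12844 - \frac{399}{16} = \frac{205105}{16}$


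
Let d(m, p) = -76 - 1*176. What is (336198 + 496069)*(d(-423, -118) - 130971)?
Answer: -109212572541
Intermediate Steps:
d(m, p) = -252 (d(m, p) = -76 - 176 = -252)
(336198 + 496069)*(d(-423, -118) - 130971) = (336198 + 496069)*(-252 - 130971) = 832267*(-131223) = -109212572541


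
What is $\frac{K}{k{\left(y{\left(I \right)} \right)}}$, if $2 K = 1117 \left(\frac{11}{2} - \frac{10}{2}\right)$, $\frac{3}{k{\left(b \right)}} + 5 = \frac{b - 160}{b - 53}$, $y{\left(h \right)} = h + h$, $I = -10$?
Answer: $- \frac{206645}{876} \approx -235.9$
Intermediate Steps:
$y{\left(h \right)} = 2 h$
$k{\left(b \right)} = \frac{3}{-5 + \frac{-160 + b}{-53 + b}}$ ($k{\left(b \right)} = \frac{3}{-5 + \frac{b - 160}{b - 53}} = \frac{3}{-5 + \frac{-160 + b}{-53 + b}}$)
$K = \frac{1117}{4}$ ($K = \frac{1117 \left(\frac{11}{2} - \frac{10}{2}\right)}{2} = \frac{1117 \left(11 \cdot \frac{1}{2} - 5\right)}{2} = \frac{1117 \left(\frac{11}{2} - 5\right)}{2} = \frac{1117 \cdot \frac{1}{2}}{2} = \frac{1}{2} \cdot \frac{1117}{2} = \frac{1117}{4} \approx 279.25$)
$\frac{K}{k{\left(y{\left(I \right)} \right)}} = \frac{1117}{4 \frac{3 \left(53 - 2 \left(-10\right)\right)}{-105 + 4 \cdot 2 \left(-10\right)}} = \frac{1117}{4 \frac{3 \left(53 - -20\right)}{-105 + 4 \left(-20\right)}} = \frac{1117}{4 \frac{3 \left(53 + 20\right)}{-105 - 80}} = \frac{1117}{4 \cdot 3 \frac{1}{-185} \cdot 73} = \frac{1117}{4 \cdot 3 \left(- \frac{1}{185}\right) 73} = \frac{1117}{4 \left(- \frac{219}{185}\right)} = \frac{1117}{4} \left(- \frac{185}{219}\right) = - \frac{206645}{876}$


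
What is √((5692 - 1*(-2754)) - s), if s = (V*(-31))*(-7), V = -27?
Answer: √14305 ≈ 119.60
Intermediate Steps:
s = -5859 (s = -27*(-31)*(-7) = 837*(-7) = -5859)
√((5692 - 1*(-2754)) - s) = √((5692 - 1*(-2754)) - 1*(-5859)) = √((5692 + 2754) + 5859) = √(8446 + 5859) = √14305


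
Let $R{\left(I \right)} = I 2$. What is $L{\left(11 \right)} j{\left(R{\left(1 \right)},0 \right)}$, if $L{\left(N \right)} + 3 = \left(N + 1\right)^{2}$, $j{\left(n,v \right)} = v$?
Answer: $0$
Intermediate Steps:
$R{\left(I \right)} = 2 I$
$L{\left(N \right)} = -3 + \left(1 + N\right)^{2}$ ($L{\left(N \right)} = -3 + \left(N + 1\right)^{2} = -3 + \left(1 + N\right)^{2}$)
$L{\left(11 \right)} j{\left(R{\left(1 \right)},0 \right)} = \left(-3 + \left(1 + 11\right)^{2}\right) 0 = \left(-3 + 12^{2}\right) 0 = \left(-3 + 144\right) 0 = 141 \cdot 0 = 0$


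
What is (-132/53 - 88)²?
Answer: 23001616/2809 ≈ 8188.5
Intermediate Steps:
(-132/53 - 88)² = (-4796/53)² = 23001616/2809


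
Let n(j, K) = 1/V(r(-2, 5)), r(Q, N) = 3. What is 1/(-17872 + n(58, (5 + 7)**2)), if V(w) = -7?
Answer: -7/125105 ≈ -5.5953e-5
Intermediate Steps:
n(j, K) = -1/7 (n(j, K) = 1/(-7) = -1/7)
1/(-17872 + n(58, (5 + 7)**2)) = 1/(-17872 - 1/7) = 1/(-125105/7) = -7/125105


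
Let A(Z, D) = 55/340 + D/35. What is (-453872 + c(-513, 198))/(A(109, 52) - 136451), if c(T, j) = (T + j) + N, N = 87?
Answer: 1080758000/324749459 ≈ 3.3280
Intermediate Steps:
A(Z, D) = 11/68 + D/35 (A(Z, D) = 55*(1/340) + D*(1/35) = 11/68 + D/35)
c(T, j) = 87 + T + j (c(T, j) = (T + j) + 87 = 87 + T + j)
(-453872 + c(-513, 198))/(A(109, 52) - 136451) = (-453872 + (87 - 513 + 198))/((11/68 + (1/35)*52) - 136451) = (-453872 - 228)/((11/68 + 52/35) - 136451) = -454100/(3921/2380 - 136451) = -454100/(-324749459/2380) = -454100*(-2380/324749459) = 1080758000/324749459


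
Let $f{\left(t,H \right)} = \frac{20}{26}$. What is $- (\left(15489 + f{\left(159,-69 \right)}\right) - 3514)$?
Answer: $- \frac{155685}{13} \approx -11976.0$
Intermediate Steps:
$f{\left(t,H \right)} = \frac{10}{13}$ ($f{\left(t,H \right)} = 20 \cdot \frac{1}{26} = \frac{10}{13}$)
$- (\left(15489 + f{\left(159,-69 \right)}\right) - 3514) = - (\left(15489 + \frac{10}{13}\right) - 3514) = - (\frac{201367}{13} - 3514) = \left(-1\right) \frac{155685}{13} = - \frac{155685}{13}$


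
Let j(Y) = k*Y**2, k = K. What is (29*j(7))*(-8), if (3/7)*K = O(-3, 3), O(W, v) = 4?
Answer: -318304/3 ≈ -1.0610e+5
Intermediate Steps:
K = 28/3 (K = (7/3)*4 = 28/3 ≈ 9.3333)
k = 28/3 ≈ 9.3333
j(Y) = 28*Y**2/3
(29*j(7))*(-8) = (29*((28/3)*7**2))*(-8) = (29*((28/3)*49))*(-8) = (29*(1372/3))*(-8) = (39788/3)*(-8) = -318304/3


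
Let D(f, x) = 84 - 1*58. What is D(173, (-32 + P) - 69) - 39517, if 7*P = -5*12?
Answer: -39491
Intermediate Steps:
P = -60/7 (P = (-5*12)/7 = (1/7)*(-60) = -60/7 ≈ -8.5714)
D(f, x) = 26 (D(f, x) = 84 - 58 = 26)
D(173, (-32 + P) - 69) - 39517 = 26 - 39517 = -39491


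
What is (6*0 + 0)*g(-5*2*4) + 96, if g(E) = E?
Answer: 96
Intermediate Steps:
(6*0 + 0)*g(-5*2*4) + 96 = (6*0 + 0)*(-5*2*4) + 96 = (0 + 0)*(-10*4) + 96 = 0*(-40) + 96 = 0 + 96 = 96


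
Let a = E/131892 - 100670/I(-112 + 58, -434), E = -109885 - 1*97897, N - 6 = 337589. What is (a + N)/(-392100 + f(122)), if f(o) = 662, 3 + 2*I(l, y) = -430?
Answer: -9653128846547/11177362560684 ≈ -0.86363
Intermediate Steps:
N = 337595 (N = 6 + 337589 = 337595)
I(l, y) = -433/2 (I(l, y) = -3/2 + (½)*(-430) = -3/2 - 215 = -433/2)
E = -207782 (E = -109885 - 97897 = -207782)
a = 13232582837/28554618 (a = -207782/131892 - 100670/(-433/2) = -207782*1/131892 - 100670*(-2/433) = -103891/65946 + 201340/433 = 13232582837/28554618 ≈ 463.41)
(a + N)/(-392100 + f(122)) = (13232582837/28554618 + 337595)/(-392100 + 662) = (9653128846547/28554618)/(-391438) = (9653128846547/28554618)*(-1/391438) = -9653128846547/11177362560684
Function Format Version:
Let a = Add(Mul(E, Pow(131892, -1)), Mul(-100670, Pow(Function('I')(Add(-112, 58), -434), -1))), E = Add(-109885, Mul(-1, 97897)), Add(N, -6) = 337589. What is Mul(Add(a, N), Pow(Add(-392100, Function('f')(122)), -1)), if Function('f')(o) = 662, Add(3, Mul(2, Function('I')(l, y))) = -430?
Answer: Rational(-9653128846547, 11177362560684) ≈ -0.86363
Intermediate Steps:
N = 337595 (N = Add(6, 337589) = 337595)
Function('I')(l, y) = Rational(-433, 2) (Function('I')(l, y) = Add(Rational(-3, 2), Mul(Rational(1, 2), -430)) = Add(Rational(-3, 2), -215) = Rational(-433, 2))
E = -207782 (E = Add(-109885, -97897) = -207782)
a = Rational(13232582837, 28554618) (a = Add(Mul(-207782, Pow(131892, -1)), Mul(-100670, Pow(Rational(-433, 2), -1))) = Add(Mul(-207782, Rational(1, 131892)), Mul(-100670, Rational(-2, 433))) = Add(Rational(-103891, 65946), Rational(201340, 433)) = Rational(13232582837, 28554618) ≈ 463.41)
Mul(Add(a, N), Pow(Add(-392100, Function('f')(122)), -1)) = Mul(Add(Rational(13232582837, 28554618), 337595), Pow(Add(-392100, 662), -1)) = Mul(Rational(9653128846547, 28554618), Pow(-391438, -1)) = Mul(Rational(9653128846547, 28554618), Rational(-1, 391438)) = Rational(-9653128846547, 11177362560684)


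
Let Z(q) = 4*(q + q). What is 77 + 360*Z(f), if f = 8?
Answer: 23117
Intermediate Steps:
Z(q) = 8*q (Z(q) = 4*(2*q) = 8*q)
77 + 360*Z(f) = 77 + 360*(8*8) = 77 + 360*64 = 77 + 23040 = 23117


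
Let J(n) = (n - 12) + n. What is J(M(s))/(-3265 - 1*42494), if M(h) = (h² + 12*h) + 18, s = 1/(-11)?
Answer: -2642/5536839 ≈ -0.00047717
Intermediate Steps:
s = -1/11 ≈ -0.090909
M(h) = 18 + h² + 12*h
J(n) = -12 + 2*n (J(n) = (-12 + n) + n = -12 + 2*n)
J(M(s))/(-3265 - 1*42494) = (-12 + 2*(18 + (-1/11)² + 12*(-1/11)))/(-3265 - 1*42494) = (-12 + 2*(18 + 1/121 - 12/11))/(-3265 - 42494) = (-12 + 2*(2047/121))/(-45759) = (-12 + 4094/121)*(-1/45759) = (2642/121)*(-1/45759) = -2642/5536839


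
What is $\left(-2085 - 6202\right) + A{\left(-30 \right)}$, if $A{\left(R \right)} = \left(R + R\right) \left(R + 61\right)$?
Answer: $-10147$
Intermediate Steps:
$A{\left(R \right)} = 2 R \left(61 + R\right)$
$\left(-2085 - 6202\right) + A{\left(-30 \right)} = \left(-2085 - 6202\right) + 2 \left(-30\right) \left(61 - 30\right) = -8287 + 2 \left(-30\right) 31 = -8287 - 1860 = -10147$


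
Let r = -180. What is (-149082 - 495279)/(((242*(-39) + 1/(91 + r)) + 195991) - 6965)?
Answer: -19116043/5327777 ≈ -3.5880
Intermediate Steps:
(-149082 - 495279)/(((242*(-39) + 1/(91 + r)) + 195991) - 6965) = (-149082 - 495279)/(((242*(-39) + 1/(91 - 180)) + 195991) - 6965) = -644361/(((-9438 + 1/(-89)) + 195991) - 6965) = -644361/(((-9438 - 1/89) + 195991) - 6965) = -644361/((-839983/89 + 195991) - 6965) = -644361/(16603216/89 - 6965) = -644361/15983331/89 = -644361*89/15983331 = -19116043/5327777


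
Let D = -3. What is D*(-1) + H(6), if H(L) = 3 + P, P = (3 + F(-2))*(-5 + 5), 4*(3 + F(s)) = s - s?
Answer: 6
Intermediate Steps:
F(s) = -3 (F(s) = -3 + (s - s)/4 = -3 + (¼)*0 = -3 + 0 = -3)
P = 0 (P = (3 - 3)*(-5 + 5) = 0*0 = 0)
H(L) = 3 (H(L) = 3 + 0 = 3)
D*(-1) + H(6) = -3*(-1) + 3 = 3 + 3 = 6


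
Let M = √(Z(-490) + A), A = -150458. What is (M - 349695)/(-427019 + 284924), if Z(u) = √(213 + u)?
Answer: 23313/9473 - √(-150458 + I*√277)/142095 ≈ 2.461 - 0.0027298*I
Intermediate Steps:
M = √(-150458 + I*√277) (M = √(√(213 - 490) - 150458) = √(√(-277) - 150458) = √(I*√277 - 150458) = √(-150458 + I*√277) ≈ 0.021 + 387.89*I)
(M - 349695)/(-427019 + 284924) = (√(-150458 + I*√277) - 349695)/(-427019 + 284924) = (-349695 + √(-150458 + I*√277))/(-142095) = (-349695 + √(-150458 + I*√277))*(-1/142095) = 23313/9473 - √(-150458 + I*√277)/142095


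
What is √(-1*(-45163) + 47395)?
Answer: √92558 ≈ 304.23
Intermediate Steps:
√(-1*(-45163) + 47395) = √(45163 + 47395) = √92558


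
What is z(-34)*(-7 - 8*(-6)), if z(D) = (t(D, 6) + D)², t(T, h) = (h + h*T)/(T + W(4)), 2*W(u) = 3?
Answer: 134914436/4225 ≈ 31932.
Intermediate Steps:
W(u) = 3/2 (W(u) = (½)*3 = 3/2)
t(T, h) = (h + T*h)/(3/2 + T) (t(T, h) = (h + h*T)/(T + 3/2) = (h + T*h)/(3/2 + T))
z(D) = (D + 12*(1 + D)/(3 + 2*D))² (z(D) = (2*6*(1 + D)/(3 + 2*D) + D)² = (12*(1 + D)/(3 + 2*D) + D)² = (D + 12*(1 + D)/(3 + 2*D))²)
z(-34)*(-7 - 8*(-6)) = ((12 + 2*(-34)² + 15*(-34))²/(3 + 2*(-34))²)*(-7 - 8*(-6)) = ((12 + 2*1156 - 510)²/(3 - 68)²)*(-7 + 48) = ((12 + 2312 - 510)²/(-65)²)*41 = ((1/4225)*1814²)*41 = ((1/4225)*3290596)*41 = (3290596/4225)*41 = 134914436/4225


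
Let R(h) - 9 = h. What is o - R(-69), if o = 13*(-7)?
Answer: -31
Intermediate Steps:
R(h) = 9 + h
o = -91
o - R(-69) = -91 - (9 - 69) = -91 - 1*(-60) = -91 + 60 = -31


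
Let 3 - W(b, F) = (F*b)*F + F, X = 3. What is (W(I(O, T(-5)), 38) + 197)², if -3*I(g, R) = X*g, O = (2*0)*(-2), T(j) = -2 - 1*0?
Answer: 26244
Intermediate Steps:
T(j) = -2 (T(j) = -2 + 0 = -2)
O = 0 (O = 0*(-2) = 0)
I(g, R) = -g
W(b, F) = 3 - F - b*F² (W(b, F) = 3 - ((F*b)*F + F) = 3 - (b*F² + F) = 3 - (F + b*F²) = 3 + (-F - b*F²) = 3 - F - b*F²)
(W(I(O, T(-5)), 38) + 197)² = ((3 - 1*38 - 1*(-1*0)*38²) + 197)² = ((3 - 38 - 1*0*1444) + 197)² = ((3 - 38 + 0) + 197)² = (-35 + 197)² = 162² = 26244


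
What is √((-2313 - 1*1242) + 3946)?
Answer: √391 ≈ 19.774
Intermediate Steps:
√((-2313 - 1*1242) + 3946) = √((-2313 - 1242) + 3946) = √(-3555 + 3946) = √391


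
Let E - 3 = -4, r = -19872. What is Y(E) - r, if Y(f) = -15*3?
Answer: 19827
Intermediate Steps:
E = -1 (E = 3 - 4 = -1)
Y(f) = -45
Y(E) - r = -45 - 1*(-19872) = -45 + 19872 = 19827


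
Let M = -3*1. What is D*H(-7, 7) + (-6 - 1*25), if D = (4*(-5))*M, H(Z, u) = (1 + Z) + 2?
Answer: -271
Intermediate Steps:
M = -3
H(Z, u) = 3 + Z
D = 60 (D = (4*(-5))*(-3) = -20*(-3) = 60)
D*H(-7, 7) + (-6 - 1*25) = 60*(3 - 7) + (-6 - 1*25) = 60*(-4) + (-6 - 25) = -240 - 31 = -271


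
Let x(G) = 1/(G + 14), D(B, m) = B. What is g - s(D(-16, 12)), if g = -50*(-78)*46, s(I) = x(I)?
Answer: 358801/2 ≈ 1.7940e+5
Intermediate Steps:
x(G) = 1/(14 + G)
s(I) = 1/(14 + I)
g = 179400 (g = 3900*46 = 179400)
g - s(D(-16, 12)) = 179400 - 1/(14 - 16) = 179400 - 1/(-2) = 179400 - 1*(-1/2) = 179400 + 1/2 = 358801/2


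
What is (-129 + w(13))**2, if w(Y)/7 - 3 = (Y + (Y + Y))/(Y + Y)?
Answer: 38025/4 ≈ 9506.3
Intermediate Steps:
w(Y) = 63/2 (w(Y) = 21 + 7*((Y + (Y + Y))/(Y + Y)) = 21 + 7*((Y + 2*Y)/((2*Y))) = 21 + 7*((3*Y)*(1/(2*Y))) = 21 + 7*(3/2) = 21 + 21/2 = 63/2)
(-129 + w(13))**2 = (-129 + 63/2)**2 = (-195/2)**2 = 38025/4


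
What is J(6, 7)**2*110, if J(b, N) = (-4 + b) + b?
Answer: 7040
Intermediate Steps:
J(b, N) = -4 + 2*b
J(6, 7)**2*110 = (-4 + 2*6)**2*110 = (-4 + 12)**2*110 = 8**2*110 = 64*110 = 7040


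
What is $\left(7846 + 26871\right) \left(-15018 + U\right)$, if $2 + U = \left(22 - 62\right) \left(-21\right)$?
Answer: $-492287060$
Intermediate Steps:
$U = 838$ ($U = -2 + \left(22 - 62\right) \left(-21\right) = -2 - -840 = -2 + 840 = 838$)
$\left(7846 + 26871\right) \left(-15018 + U\right) = \left(7846 + 26871\right) \left(-15018 + 838\right) = 34717 \left(-14180\right) = -492287060$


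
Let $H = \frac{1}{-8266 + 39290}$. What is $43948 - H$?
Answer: $\frac{1363442751}{31024} \approx 43948.0$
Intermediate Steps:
$H = \frac{1}{31024} \approx 3.2233 \cdot 10^{-5}$
$43948 - H = 43948 - \frac{1}{31024} = \frac{1363442751}{31024}$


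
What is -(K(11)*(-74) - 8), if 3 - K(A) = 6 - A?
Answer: 600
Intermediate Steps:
K(A) = -3 + A (K(A) = 3 - (6 - A) = 3 + (-6 + A) = -3 + A)
-(K(11)*(-74) - 8) = -((-3 + 11)*(-74) - 8) = -(8*(-74) - 8) = -(-592 - 8) = -1*(-600) = 600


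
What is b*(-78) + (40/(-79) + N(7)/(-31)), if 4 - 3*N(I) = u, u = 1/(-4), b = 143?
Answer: -327809975/29388 ≈ -11155.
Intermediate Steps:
u = -¼ (u = 1*(-¼) = -¼ ≈ -0.25000)
N(I) = 17/12 (N(I) = 4/3 - ⅓*(-¼) = 4/3 + 1/12 = 17/12)
b*(-78) + (40/(-79) + N(7)/(-31)) = 143*(-78) + (40/(-79) + (17/12)/(-31)) = -11154 + (40*(-1/79) + (17/12)*(-1/31)) = -11154 + (-40/79 - 17/372) = -11154 - 16223/29388 = -327809975/29388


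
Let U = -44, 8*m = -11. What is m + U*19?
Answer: -6699/8 ≈ -837.38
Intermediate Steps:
m = -11/8 (m = (⅛)*(-11) = -11/8 ≈ -1.3750)
m + U*19 = -11/8 - 44*19 = -11/8 - 836 = -6699/8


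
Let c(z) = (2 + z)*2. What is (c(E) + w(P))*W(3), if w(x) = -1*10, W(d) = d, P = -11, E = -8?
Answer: -66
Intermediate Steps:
w(x) = -10
c(z) = 4 + 2*z
(c(E) + w(P))*W(3) = ((4 + 2*(-8)) - 10)*3 = ((4 - 16) - 10)*3 = (-12 - 10)*3 = -22*3 = -66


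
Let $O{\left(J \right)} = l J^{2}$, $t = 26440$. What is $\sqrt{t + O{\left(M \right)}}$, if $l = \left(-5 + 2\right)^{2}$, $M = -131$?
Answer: $\sqrt{180889} \approx 425.31$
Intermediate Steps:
$l = 9$ ($l = \left(-3\right)^{2} = 9$)
$O{\left(J \right)} = 9 J^{2}$
$\sqrt{t + O{\left(M \right)}} = \sqrt{26440 + 9 \left(-131\right)^{2}} = \sqrt{26440 + 9 \cdot 17161} = \sqrt{26440 + 154449} = \sqrt{180889}$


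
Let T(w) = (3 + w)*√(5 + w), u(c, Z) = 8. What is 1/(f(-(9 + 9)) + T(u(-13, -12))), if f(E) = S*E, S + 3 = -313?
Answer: 5688/32351771 - 11*√13/32351771 ≈ 0.00017459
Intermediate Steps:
S = -316 (S = -3 - 313 = -316)
T(w) = √(5 + w)*(3 + w)
f(E) = -316*E
1/(f(-(9 + 9)) + T(u(-13, -12))) = 1/(-(-316)*(9 + 9) + √(5 + 8)*(3 + 8)) = 1/(-(-316)*18 + √13*11) = 1/(-316*(-18) + 11*√13) = 1/(5688 + 11*√13)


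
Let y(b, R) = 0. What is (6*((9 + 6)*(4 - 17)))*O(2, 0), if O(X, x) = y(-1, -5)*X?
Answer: 0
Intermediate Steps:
O(X, x) = 0 (O(X, x) = 0*X = 0)
(6*((9 + 6)*(4 - 17)))*O(2, 0) = (6*((9 + 6)*(4 - 17)))*0 = (6*(15*(-13)))*0 = (6*(-195))*0 = -1170*0 = 0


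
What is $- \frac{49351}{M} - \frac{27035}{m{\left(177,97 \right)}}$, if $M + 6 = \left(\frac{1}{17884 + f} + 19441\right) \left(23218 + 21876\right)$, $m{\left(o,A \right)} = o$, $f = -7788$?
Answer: $- \frac{119641883165199881}{783303329589027} \approx -152.74$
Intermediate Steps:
$M = \frac{4425442540051}{5048}$ ($M = -6 + \left(\frac{1}{17884 - 7788} + 19441\right) \left(23218 + 21876\right) = -6 + \left(\frac{1}{10096} + 19441\right) 45094 = -6 + \frac{196276337}{10096} \cdot 45094 = -6 + \frac{4425442570339}{5048} = \frac{4425442540051}{5048} \approx 8.7667 \cdot 10^{8}$)
$- \frac{49351}{M} - \frac{27035}{m{\left(177,97 \right)}} = - \frac{49351}{\frac{4425442540051}{5048}} - \frac{27035}{177} = \left(-49351\right) \frac{5048}{4425442540051} - \frac{27035}{177} = - \frac{249123848}{4425442540051} - \frac{27035}{177} = - \frac{119641883165199881}{783303329589027}$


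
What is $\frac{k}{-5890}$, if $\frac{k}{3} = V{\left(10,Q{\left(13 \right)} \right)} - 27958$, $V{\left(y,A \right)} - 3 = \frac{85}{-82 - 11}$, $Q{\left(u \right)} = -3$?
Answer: $\frac{259990}{18259} \approx 14.239$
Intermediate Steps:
$V{\left(y,A \right)} = \frac{194}{93}$ ($V{\left(y,A \right)} = 3 + \frac{85}{-82 - 11} = 3 + \frac{85}{-93} = 3 + 85 \left(- \frac{1}{93}\right) = 3 - \frac{85}{93} = \frac{194}{93}$)
$k = - \frac{2599900}{31}$ ($k = 3 \left(\frac{194}{93} - 27958\right) = 3 \left(- \frac{2599900}{93}\right) = - \frac{2599900}{31} \approx -83868.0$)
$\frac{k}{-5890} = - \frac{2599900}{31 \left(-5890\right)} = \left(- \frac{2599900}{31}\right) \left(- \frac{1}{5890}\right) = \frac{259990}{18259}$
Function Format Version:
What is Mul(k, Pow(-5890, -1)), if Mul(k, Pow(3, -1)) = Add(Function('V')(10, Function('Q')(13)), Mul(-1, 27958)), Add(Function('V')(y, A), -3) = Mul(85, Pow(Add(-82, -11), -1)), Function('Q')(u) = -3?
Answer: Rational(259990, 18259) ≈ 14.239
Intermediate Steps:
Function('V')(y, A) = Rational(194, 93) (Function('V')(y, A) = Add(3, Mul(85, Pow(Add(-82, -11), -1))) = Add(3, Mul(85, Pow(-93, -1))) = Add(3, Mul(85, Rational(-1, 93))) = Add(3, Rational(-85, 93)) = Rational(194, 93))
k = Rational(-2599900, 31) (k = Mul(3, Add(Rational(194, 93), Mul(-1, 27958))) = Mul(3, Add(Rational(194, 93), -27958)) = Mul(3, Rational(-2599900, 93)) = Rational(-2599900, 31) ≈ -83868.)
Mul(k, Pow(-5890, -1)) = Mul(Rational(-2599900, 31), Pow(-5890, -1)) = Mul(Rational(-2599900, 31), Rational(-1, 5890)) = Rational(259990, 18259)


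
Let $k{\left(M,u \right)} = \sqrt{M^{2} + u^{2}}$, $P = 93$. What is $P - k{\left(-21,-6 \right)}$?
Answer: $93 - 3 \sqrt{53} \approx 71.16$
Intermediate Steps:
$P - k{\left(-21,-6 \right)} = 93 - \sqrt{\left(-21\right)^{2} + \left(-6\right)^{2}} = 93 - \sqrt{441 + 36} = 93 - \sqrt{477} = 93 - 3 \sqrt{53}$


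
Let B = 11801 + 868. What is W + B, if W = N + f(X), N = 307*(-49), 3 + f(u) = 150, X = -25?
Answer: -2227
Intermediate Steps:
f(u) = 147 (f(u) = -3 + 150 = 147)
B = 12669
N = -15043
W = -14896 (W = -15043 + 147 = -14896)
W + B = -14896 + 12669 = -2227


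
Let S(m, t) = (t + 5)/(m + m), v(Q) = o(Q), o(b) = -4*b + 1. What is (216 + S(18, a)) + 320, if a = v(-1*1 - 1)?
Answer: 9655/18 ≈ 536.39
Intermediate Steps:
o(b) = 1 - 4*b
v(Q) = 1 - 4*Q
a = 9 (a = 1 - 4*(-1*1 - 1) = 1 - 4*(-1 - 1) = 1 - 4*(-2) = 1 + 8 = 9)
S(m, t) = (5 + t)/(2*m) (S(m, t) = (5 + t)/((2*m)) = (5 + t)*(1/(2*m)) = (5 + t)/(2*m))
(216 + S(18, a)) + 320 = (216 + (½)*(5 + 9)/18) + 320 = (216 + (½)*(1/18)*14) + 320 = (216 + 7/18) + 320 = 3895/18 + 320 = 9655/18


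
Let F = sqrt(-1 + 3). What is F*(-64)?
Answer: -64*sqrt(2) ≈ -90.510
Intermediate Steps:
F = sqrt(2) ≈ 1.4142
F*(-64) = sqrt(2)*(-64) = -64*sqrt(2)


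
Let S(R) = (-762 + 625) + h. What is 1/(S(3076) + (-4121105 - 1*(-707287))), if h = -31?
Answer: -1/3413986 ≈ -2.9291e-7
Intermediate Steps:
S(R) = -168 (S(R) = (-762 + 625) - 31 = -137 - 31 = -168)
1/(S(3076) + (-4121105 - 1*(-707287))) = 1/(-168 + (-4121105 - 1*(-707287))) = 1/(-168 + (-4121105 + 707287)) = 1/(-168 - 3413818) = 1/(-3413986) = -1/3413986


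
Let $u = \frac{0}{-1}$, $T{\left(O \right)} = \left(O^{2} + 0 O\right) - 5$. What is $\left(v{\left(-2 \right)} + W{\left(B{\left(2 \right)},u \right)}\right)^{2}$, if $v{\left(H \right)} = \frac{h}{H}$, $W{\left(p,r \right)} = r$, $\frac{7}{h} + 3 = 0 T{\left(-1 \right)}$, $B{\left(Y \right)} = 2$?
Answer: $\frac{49}{36} \approx 1.3611$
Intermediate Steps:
$T{\left(O \right)} = -5 + O^{2}$ ($T{\left(O \right)} = \left(O^{2} + 0\right) - 5 = O^{2} - 5 = -5 + O^{2}$)
$h = - \frac{7}{3}$ ($h = \frac{7}{-3 + 0 \left(-5 + \left(-1\right)^{2}\right)} = \frac{7}{-3 + 0 \left(-5 + 1\right)} = \frac{7}{-3 + 0 \left(-4\right)} = \frac{7}{-3 + 0} = \frac{7}{-3} = 7 \left(- \frac{1}{3}\right) = - \frac{7}{3} \approx -2.3333$)
$u = 0$ ($u = 0 \left(-1\right) = 0$)
$v{\left(H \right)} = - \frac{7}{3 H}$
$\left(v{\left(-2 \right)} + W{\left(B{\left(2 \right)},u \right)}\right)^{2} = \left(- \frac{7}{3 \left(-2\right)} + 0\right)^{2} = \left(\left(- \frac{7}{3}\right) \left(- \frac{1}{2}\right) + 0\right)^{2} = \left(\frac{7}{6} + 0\right)^{2} = \left(\frac{7}{6}\right)^{2} = \frac{49}{36}$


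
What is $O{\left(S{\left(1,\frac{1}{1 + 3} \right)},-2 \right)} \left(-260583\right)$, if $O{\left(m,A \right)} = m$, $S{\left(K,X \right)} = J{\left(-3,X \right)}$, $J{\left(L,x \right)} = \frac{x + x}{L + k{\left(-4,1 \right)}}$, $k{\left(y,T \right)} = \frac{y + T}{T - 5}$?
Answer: $\frac{173722}{3} \approx 57907.0$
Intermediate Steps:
$k{\left(y,T \right)} = \frac{T + y}{-5 + T}$
$J{\left(L,x \right)} = \frac{2 x}{\frac{3}{4} + L}$ ($J{\left(L,x \right)} = \frac{x + x}{L + \frac{1 - 4}{-5 + 1}} = \frac{2 x}{L + \frac{1}{-4} \left(-3\right)} = \frac{2 x}{L - - \frac{3}{4}} = \frac{2 x}{L + \frac{3}{4}} = \frac{2 x}{\frac{3}{4} + L}$)
$S{\left(K,X \right)} = - \frac{8 X}{9}$ ($S{\left(K,X \right)} = \frac{8 X}{3 + 4 \left(-3\right)} = \frac{8 X}{3 - 12} = \frac{8 X}{-9} = 8 X \left(- \frac{1}{9}\right) = - \frac{8 X}{9}$)
$O{\left(S{\left(1,\frac{1}{1 + 3} \right)},-2 \right)} \left(-260583\right) = - \frac{8}{9 \left(1 + 3\right)} \left(-260583\right) = - \frac{8}{9 \cdot 4} \left(-260583\right) = \left(- \frac{8}{9}\right) \frac{1}{4} \left(-260583\right) = \left(- \frac{2}{9}\right) \left(-260583\right) = \frac{173722}{3}$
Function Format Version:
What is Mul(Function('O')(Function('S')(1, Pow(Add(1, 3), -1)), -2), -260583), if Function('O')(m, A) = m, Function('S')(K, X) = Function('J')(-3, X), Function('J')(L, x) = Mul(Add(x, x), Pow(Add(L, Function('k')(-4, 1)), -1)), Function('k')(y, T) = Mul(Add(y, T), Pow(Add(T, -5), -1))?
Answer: Rational(173722, 3) ≈ 57907.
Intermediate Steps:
Function('k')(y, T) = Mul(Pow(Add(-5, T), -1), Add(T, y)) (Function('k')(y, T) = Mul(Add(T, y), Pow(Add(-5, T), -1)) = Mul(Pow(Add(-5, T), -1), Add(T, y)))
Function('J')(L, x) = Mul(2, x, Pow(Add(Rational(3, 4), L), -1)) (Function('J')(L, x) = Mul(Add(x, x), Pow(Add(L, Mul(Pow(Add(-5, 1), -1), Add(1, -4))), -1)) = Mul(Mul(2, x), Pow(Add(L, Mul(Pow(-4, -1), -3)), -1)) = Mul(Mul(2, x), Pow(Add(L, Mul(Rational(-1, 4), -3)), -1)) = Mul(Mul(2, x), Pow(Add(L, Rational(3, 4)), -1)) = Mul(Mul(2, x), Pow(Add(Rational(3, 4), L), -1)) = Mul(2, x, Pow(Add(Rational(3, 4), L), -1)))
Function('S')(K, X) = Mul(Rational(-8, 9), X) (Function('S')(K, X) = Mul(8, X, Pow(Add(3, Mul(4, -3)), -1)) = Mul(8, X, Pow(Add(3, -12), -1)) = Mul(8, X, Pow(-9, -1)) = Mul(8, X, Rational(-1, 9)) = Mul(Rational(-8, 9), X))
Mul(Function('O')(Function('S')(1, Pow(Add(1, 3), -1)), -2), -260583) = Mul(Mul(Rational(-8, 9), Pow(Add(1, 3), -1)), -260583) = Mul(Mul(Rational(-8, 9), Pow(4, -1)), -260583) = Mul(Mul(Rational(-8, 9), Rational(1, 4)), -260583) = Mul(Rational(-2, 9), -260583) = Rational(173722, 3)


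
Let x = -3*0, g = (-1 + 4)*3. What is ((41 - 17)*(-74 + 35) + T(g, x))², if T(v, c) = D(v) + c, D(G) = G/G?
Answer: 874225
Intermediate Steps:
D(G) = 1
g = 9 (g = 3*3 = 9)
x = 0
T(v, c) = 1 + c
((41 - 17)*(-74 + 35) + T(g, x))² = ((41 - 17)*(-74 + 35) + (1 + 0))² = (24*(-39) + 1)² = (-936 + 1)² = (-935)² = 874225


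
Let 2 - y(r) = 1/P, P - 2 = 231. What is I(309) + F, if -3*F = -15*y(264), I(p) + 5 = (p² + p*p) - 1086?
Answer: 44242268/233 ≈ 1.8988e+5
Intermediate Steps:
P = 233 (P = 2 + 231 = 233)
I(p) = -1091 + 2*p² (I(p) = -5 + ((p² + p*p) - 1086) = -5 + ((p² + p²) - 1086) = -5 + (2*p² - 1086) = -5 + (-1086 + 2*p²) = -1091 + 2*p²)
y(r) = 465/233 (y(r) = 2 - 1/233 = 465/233)
F = 2325/233 (F = -(-5)*465/233 = -⅓*(-6975/233) = 2325/233 ≈ 9.9785)
I(309) + F = (-1091 + 2*309²) + 2325/233 = (-1091 + 2*95481) + 2325/233 = (-1091 + 190962) + 2325/233 = 189871 + 2325/233 = 44242268/233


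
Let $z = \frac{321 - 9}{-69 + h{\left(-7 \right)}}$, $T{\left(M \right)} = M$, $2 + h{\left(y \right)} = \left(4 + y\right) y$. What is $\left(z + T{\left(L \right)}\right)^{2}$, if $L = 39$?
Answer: $\frac{670761}{625} \approx 1073.2$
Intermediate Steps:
$h{\left(y \right)} = -2 + y \left(4 + y\right)$ ($h{\left(y \right)} = -2 + \left(4 + y\right) y = -2 + y \left(4 + y\right)$)
$z = - \frac{156}{25}$ ($z = \frac{321 - 9}{-69 + \left(-2 + \left(-7\right)^{2} + 4 \left(-7\right)\right)} = \frac{312}{-69 - -19} = \frac{312}{-69 + 19} = \frac{312}{-50} = 312 \left(- \frac{1}{50}\right) = - \frac{156}{25} \approx -6.24$)
$\left(z + T{\left(L \right)}\right)^{2} = \left(- \frac{156}{25} + 39\right)^{2} = \left(\frac{819}{25}\right)^{2} = \frac{670761}{625}$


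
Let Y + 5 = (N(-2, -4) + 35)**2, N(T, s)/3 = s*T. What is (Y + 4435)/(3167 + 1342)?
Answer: 293/167 ≈ 1.7545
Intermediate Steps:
N(T, s) = 3*T*s (N(T, s) = 3*(s*T) = 3*(T*s) = 3*T*s)
Y = 3476 (Y = -5 + (3*(-2)*(-4) + 35)**2 = -5 + (24 + 35)**2 = -5 + 59**2 = -5 + 3481 = 3476)
(Y + 4435)/(3167 + 1342) = (3476 + 4435)/(3167 + 1342) = 7911/4509 = 7911*(1/4509) = 293/167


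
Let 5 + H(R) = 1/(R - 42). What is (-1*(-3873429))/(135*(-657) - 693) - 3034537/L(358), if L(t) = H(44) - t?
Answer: 59966016743/7200700 ≈ 8327.8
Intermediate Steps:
H(R) = -5 + 1/(-42 + R) (H(R) = -5 + 1/(R - 42) = -5 + 1/(-42 + R))
L(t) = -9/2 - t (L(t) = (211 - 5*44)/(-42 + 44) - t = (211 - 220)/2 - t = (½)*(-9) - t = -9/2 - t)
(-1*(-3873429))/(135*(-657) - 693) - 3034537/L(358) = (-1*(-3873429))/(135*(-657) - 693) - 3034537/(-9/2 - 1*358) = 3873429/(-88695 - 693) - 3034537/(-9/2 - 358) = 3873429/(-89388) - 3034537/(-725/2) = 3873429*(-1/89388) - 3034537*(-2/725) = -430381/9932 + 6069074/725 = 59966016743/7200700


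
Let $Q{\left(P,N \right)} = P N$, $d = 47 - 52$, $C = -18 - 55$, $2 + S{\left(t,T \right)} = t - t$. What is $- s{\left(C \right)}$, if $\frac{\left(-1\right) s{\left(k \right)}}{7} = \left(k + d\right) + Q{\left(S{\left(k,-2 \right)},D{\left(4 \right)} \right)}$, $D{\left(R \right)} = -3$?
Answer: $-504$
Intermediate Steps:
$S{\left(t,T \right)} = -2$ ($S{\left(t,T \right)} = -2 + \left(t - t\right) = -2 + 0 = -2$)
$C = -73$
$d = -5$ ($d = 47 - 52 = -5$)
$Q{\left(P,N \right)} = N P$
$s{\left(k \right)} = -7 - 7 k$ ($s{\left(k \right)} = - 7 \left(\left(k - 5\right) - -6\right) = - 7 \left(\left(-5 + k\right) + 6\right) = - 7 \left(1 + k\right) = -7 - 7 k$)
$- s{\left(C \right)} = - (-7 - -511) = - (-7 + 511) = \left(-1\right) 504 = -504$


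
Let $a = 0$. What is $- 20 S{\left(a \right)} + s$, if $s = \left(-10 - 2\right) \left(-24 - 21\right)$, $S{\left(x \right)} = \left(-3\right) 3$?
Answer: $720$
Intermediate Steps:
$S{\left(x \right)} = -9$
$s = 540$ ($s = \left(-10 - 2\right) \left(-45\right) = \left(-12\right) \left(-45\right) = 540$)
$- 20 S{\left(a \right)} + s = \left(-20\right) \left(-9\right) + 540 = 180 + 540 = 720$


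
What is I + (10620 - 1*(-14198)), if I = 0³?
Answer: 24818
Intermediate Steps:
I = 0
I + (10620 - 1*(-14198)) = 0 + (10620 - 1*(-14198)) = 0 + (10620 + 14198) = 0 + 24818 = 24818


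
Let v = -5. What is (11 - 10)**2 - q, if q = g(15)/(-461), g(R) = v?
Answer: 456/461 ≈ 0.98915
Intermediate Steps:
g(R) = -5
q = 5/461 (q = -5/(-461) = -5*(-1/461) = 5/461 ≈ 0.010846)
(11 - 10)**2 - q = (11 - 10)**2 - 1*5/461 = 1**2 - 5/461 = 1 - 5/461 = 456/461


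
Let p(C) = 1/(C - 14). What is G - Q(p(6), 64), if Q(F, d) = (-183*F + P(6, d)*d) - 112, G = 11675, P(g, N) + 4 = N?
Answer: 63393/8 ≈ 7924.1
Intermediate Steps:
P(g, N) = -4 + N
p(C) = 1/(-14 + C)
Q(F, d) = -112 - 183*F + d*(-4 + d) (Q(F, d) = (-183*F + (-4 + d)*d) - 112 = (-183*F + d*(-4 + d)) - 112 = -112 - 183*F + d*(-4 + d))
G - Q(p(6), 64) = 11675 - (-112 - 183/(-14 + 6) + 64*(-4 + 64)) = 11675 - (-112 - 183/(-8) + 64*60) = 11675 - (-112 - 183*(-⅛) + 3840) = 11675 - (-112 + 183/8 + 3840) = 11675 - 1*30007/8 = 11675 - 30007/8 = 63393/8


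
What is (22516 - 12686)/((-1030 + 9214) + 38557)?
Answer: 9830/46741 ≈ 0.21031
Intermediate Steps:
(22516 - 12686)/((-1030 + 9214) + 38557) = 9830/(8184 + 38557) = 9830/46741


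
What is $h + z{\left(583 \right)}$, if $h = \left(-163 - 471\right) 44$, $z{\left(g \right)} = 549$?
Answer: $-27347$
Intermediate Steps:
$h = -27896$ ($h = \left(-163 - 471\right) 44 = \left(-634\right) 44 = -27896$)
$h + z{\left(583 \right)} = -27896 + 549 = -27347$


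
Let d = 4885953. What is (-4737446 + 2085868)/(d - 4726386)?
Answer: -2651578/159567 ≈ -16.617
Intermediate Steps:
(-4737446 + 2085868)/(d - 4726386) = (-4737446 + 2085868)/(4885953 - 4726386) = -2651578/159567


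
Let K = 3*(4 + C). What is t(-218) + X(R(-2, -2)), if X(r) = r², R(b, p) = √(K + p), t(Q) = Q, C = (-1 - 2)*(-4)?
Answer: -172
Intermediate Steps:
C = 12 (C = -3*(-4) = 12)
K = 48 (K = 3*(4 + 12) = 3*16 = 48)
R(b, p) = √(48 + p)
t(-218) + X(R(-2, -2)) = -218 + (√(48 - 2))² = -218 + (√46)² = -218 + 46 = -172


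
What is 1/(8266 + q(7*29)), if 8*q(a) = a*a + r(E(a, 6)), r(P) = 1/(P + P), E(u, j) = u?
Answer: 3248/43578823 ≈ 7.4532e-5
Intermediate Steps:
r(P) = 1/(2*P)
q(a) = a²/8 + 1/(16*a) (q(a) = (a*a + 1/(2*a))/8 = (a² + 1/(2*a))/8 = a²/8 + 1/(16*a))
1/(8266 + q(7*29)) = 1/(8266 + (1 + 2*(7*29)³)/(16*((7*29)))) = 1/(8266 + (1/16)*(1 + 2*203³)/203) = 1/(8266 + (1/16)*(1/203)*(1 + 2*8365427)) = 1/(8266 + (1/16)*(1/203)*(1 + 16730854)) = 1/(8266 + (1/16)*(1/203)*16730855) = 1/(8266 + 16730855/3248) = 1/(43578823/3248) = 3248/43578823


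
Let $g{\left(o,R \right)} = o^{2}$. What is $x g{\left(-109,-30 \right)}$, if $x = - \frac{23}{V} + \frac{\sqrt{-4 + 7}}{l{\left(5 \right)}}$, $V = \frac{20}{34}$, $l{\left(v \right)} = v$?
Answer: $- \frac{4645471}{10} + \frac{11881 \sqrt{3}}{5} \approx -4.6043 \cdot 10^{5}$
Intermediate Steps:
$V = \frac{10}{17}$ ($V = 20 \cdot \frac{1}{34} = \frac{10}{17} \approx 0.58823$)
$x = - \frac{391}{10} + \frac{\sqrt{3}}{5}$ ($x = - \frac{23}{\frac{10}{17}} + \frac{\sqrt{-4 + 7}}{5} = \left(-23\right) \frac{17}{10} + \sqrt{3} \cdot \frac{1}{5} = - \frac{391}{10} + \frac{\sqrt{3}}{5} \approx -38.754$)
$x g{\left(-109,-30 \right)} = \left(- \frac{391}{10} + \frac{\sqrt{3}}{5}\right) \left(-109\right)^{2} = \left(- \frac{391}{10} + \frac{\sqrt{3}}{5}\right) 11881 = - \frac{4645471}{10} + \frac{11881 \sqrt{3}}{5}$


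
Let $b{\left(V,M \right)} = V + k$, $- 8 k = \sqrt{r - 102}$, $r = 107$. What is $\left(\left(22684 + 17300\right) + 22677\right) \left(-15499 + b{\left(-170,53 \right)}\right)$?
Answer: $-981835209 - \frac{62661 \sqrt{5}}{8} \approx -9.8185 \cdot 10^{8}$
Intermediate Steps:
$k = - \frac{\sqrt{5}}{8}$ ($k = - \frac{\sqrt{107 - 102}}{8} = - \frac{\sqrt{5}}{8} \approx -0.27951$)
$b{\left(V,M \right)} = V - \frac{\sqrt{5}}{8}$
$\left(\left(22684 + 17300\right) + 22677\right) \left(-15499 + b{\left(-170,53 \right)}\right) = \left(\left(22684 + 17300\right) + 22677\right) \left(-15499 - \left(170 + \frac{\sqrt{5}}{8}\right)\right) = \left(39984 + 22677\right) \left(-15669 - \frac{\sqrt{5}}{8}\right) = 62661 \left(-15669 - \frac{\sqrt{5}}{8}\right) = -981835209 - \frac{62661 \sqrt{5}}{8}$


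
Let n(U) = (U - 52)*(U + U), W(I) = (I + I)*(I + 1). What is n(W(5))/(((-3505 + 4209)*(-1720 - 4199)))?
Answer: -5/21703 ≈ -0.00023038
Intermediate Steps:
W(I) = 2*I*(1 + I) (W(I) = (2*I)*(1 + I) = 2*I*(1 + I))
n(U) = 2*U*(-52 + U) (n(U) = (-52 + U)*(2*U) = 2*U*(-52 + U))
n(W(5))/(((-3505 + 4209)*(-1720 - 4199))) = (2*(2*5*(1 + 5))*(-52 + 2*5*(1 + 5)))/(((-3505 + 4209)*(-1720 - 4199))) = (2*(2*5*6)*(-52 + 2*5*6))/((704*(-5919))) = (2*60*(-52 + 60))/(-4166976) = (2*60*8)*(-1/4166976) = 960*(-1/4166976) = -5/21703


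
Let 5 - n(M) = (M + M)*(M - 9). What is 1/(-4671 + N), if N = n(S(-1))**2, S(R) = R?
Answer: -1/4446 ≈ -0.00022492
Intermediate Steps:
n(M) = 5 - 2*M*(-9 + M) (n(M) = 5 - (M + M)*(M - 9) = 5 - 2*M*(-9 + M))
N = 225 (N = (5 - 2*(-1)**2 + 18*(-1))**2 = (5 - 2*1 - 18)**2 = (5 - 2 - 18)**2 = (-15)**2 = 225)
1/(-4671 + N) = 1/(-4671 + 225) = 1/(-4446) = -1/4446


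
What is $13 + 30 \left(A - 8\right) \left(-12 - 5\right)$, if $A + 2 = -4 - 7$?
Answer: $10723$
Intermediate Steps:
$A = -13$ ($A = -2 - 11 = -13$)
$13 + 30 \left(A - 8\right) \left(-12 - 5\right) = 13 + 30 \left(-13 - 8\right) \left(-12 - 5\right) = 13 + 30 \left(\left(-21\right) \left(-17\right)\right) = 13 + 30 \cdot 357 = 13 + 10710 = 10723$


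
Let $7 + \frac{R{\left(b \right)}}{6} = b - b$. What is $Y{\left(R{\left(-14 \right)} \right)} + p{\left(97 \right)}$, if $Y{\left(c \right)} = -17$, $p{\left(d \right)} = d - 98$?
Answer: $-18$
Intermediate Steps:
$R{\left(b \right)} = -42$ ($R{\left(b \right)} = -42 + 6 \left(b - b\right) = -42 + 6 \cdot 0 = -42 + 0 = -42$)
$p{\left(d \right)} = -98 + d$ ($p{\left(d \right)} = d - 98 = -98 + d$)
$Y{\left(R{\left(-14 \right)} \right)} + p{\left(97 \right)} = -17 + \left(-98 + 97\right) = -17 - 1 = -18$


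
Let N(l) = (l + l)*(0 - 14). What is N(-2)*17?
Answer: 952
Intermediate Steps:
N(l) = -28*l (N(l) = (2*l)*(-14) = -28*l)
N(-2)*17 = -28*(-2)*17 = 56*17 = 952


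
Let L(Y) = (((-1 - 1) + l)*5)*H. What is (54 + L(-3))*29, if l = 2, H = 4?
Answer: 1566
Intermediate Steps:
L(Y) = 0 (L(Y) = (((-1 - 1) + 2)*5)*4 = ((-2 + 2)*5)*4 = (0*5)*4 = 0*4 = 0)
(54 + L(-3))*29 = (54 + 0)*29 = 54*29 = 1566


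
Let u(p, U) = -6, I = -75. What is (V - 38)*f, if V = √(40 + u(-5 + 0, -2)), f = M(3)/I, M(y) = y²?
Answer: 114/25 - 3*√34/25 ≈ 3.8603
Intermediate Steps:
f = -3/25 (f = 3²/(-75) = 9*(-1/75) = -3/25 ≈ -0.12000)
V = √34 (V = √(40 - 6) = √34 ≈ 5.8309)
(V - 38)*f = (√34 - 38)*(-3/25) = (-38 + √34)*(-3/25) = 114/25 - 3*√34/25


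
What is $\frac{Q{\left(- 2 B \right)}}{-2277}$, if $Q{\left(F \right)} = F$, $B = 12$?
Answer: $\frac{8}{759} \approx 0.01054$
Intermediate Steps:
$\frac{Q{\left(- 2 B \right)}}{-2277} = \frac{\left(-2\right) 12}{-2277} = \left(-24\right) \left(- \frac{1}{2277}\right) = \frac{8}{759}$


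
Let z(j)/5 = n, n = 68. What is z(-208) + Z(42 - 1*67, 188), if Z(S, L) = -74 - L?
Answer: 78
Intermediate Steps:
z(j) = 340 (z(j) = 5*68 = 340)
z(-208) + Z(42 - 1*67, 188) = 340 + (-74 - 1*188) = 340 + (-74 - 188) = 340 - 262 = 78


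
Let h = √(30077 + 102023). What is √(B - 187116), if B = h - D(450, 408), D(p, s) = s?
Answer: √(-187524 + 10*√1321) ≈ 432.62*I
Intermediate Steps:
h = 10*√1321 (h = √132100 = 10*√1321 ≈ 363.46)
B = -408 + 10*√1321 (B = 10*√1321 - 1*408 = 10*√1321 - 408 = -408 + 10*√1321 ≈ -44.544)
√(B - 187116) = √((-408 + 10*√1321) - 187116) = √(-187524 + 10*√1321)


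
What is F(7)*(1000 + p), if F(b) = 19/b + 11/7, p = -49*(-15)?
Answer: 52050/7 ≈ 7435.7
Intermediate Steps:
p = 735
F(b) = 11/7 + 19/b (F(b) = 19/b + 11*(1/7) = 19/b + 11/7 = 11/7 + 19/b)
F(7)*(1000 + p) = (11/7 + 19/7)*(1000 + 735) = (11/7 + 19*(1/7))*1735 = (11/7 + 19/7)*1735 = (30/7)*1735 = 52050/7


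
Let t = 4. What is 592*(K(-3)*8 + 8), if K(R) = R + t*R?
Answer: -66304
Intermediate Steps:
K(R) = 5*R (K(R) = R + 4*R = 5*R)
592*(K(-3)*8 + 8) = 592*((5*(-3))*8 + 8) = 592*(-15*8 + 8) = 592*(-120 + 8) = 592*(-112) = -66304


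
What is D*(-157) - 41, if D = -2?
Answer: 273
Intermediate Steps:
D*(-157) - 41 = -2*(-157) - 41 = 314 - 41 = 273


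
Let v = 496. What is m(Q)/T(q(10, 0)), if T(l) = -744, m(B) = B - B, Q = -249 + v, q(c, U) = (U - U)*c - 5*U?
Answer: 0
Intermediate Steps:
q(c, U) = -5*U (q(c, U) = 0*c - 5*U = 0 - 5*U = -5*U)
Q = 247 (Q = -249 + 496 = 247)
m(B) = 0
m(Q)/T(q(10, 0)) = 0/(-744) = 0*(-1/744) = 0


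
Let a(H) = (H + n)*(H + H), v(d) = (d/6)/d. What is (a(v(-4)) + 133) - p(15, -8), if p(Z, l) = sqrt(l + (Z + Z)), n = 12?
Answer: 2467/18 - sqrt(22) ≈ 132.37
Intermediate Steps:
v(d) = 1/6 (v(d) = (d*(1/6))/d = (d/6)/d = 1/6)
a(H) = 2*H*(12 + H) (a(H) = (H + 12)*(H + H) = (12 + H)*(2*H) = 2*H*(12 + H))
p(Z, l) = sqrt(l + 2*Z)
(a(v(-4)) + 133) - p(15, -8) = (2*(1/6)*(12 + 1/6) + 133) - sqrt(-8 + 2*15) = (2*(1/6)*(73/6) + 133) - sqrt(-8 + 30) = (73/18 + 133) - sqrt(22) = 2467/18 - sqrt(22)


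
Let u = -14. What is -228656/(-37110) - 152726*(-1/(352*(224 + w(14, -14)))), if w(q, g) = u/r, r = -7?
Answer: 5964425993/738043680 ≈ 8.0814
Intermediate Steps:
w(q, g) = 2 (w(q, g) = -14/(-7) = -14*(-1/7) = 2)
-228656/(-37110) - 152726*(-1/(352*(224 + w(14, -14)))) = -228656/(-37110) - 152726*(-1/(352*(224 + 2))) = -228656*(-1/37110) - 152726/(226*(-352)) = 114328/18555 - 152726/(-79552) = 114328/18555 - 152726*(-1/79552) = 114328/18555 + 76363/39776 = 5964425993/738043680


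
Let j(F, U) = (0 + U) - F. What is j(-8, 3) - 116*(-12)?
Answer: 1403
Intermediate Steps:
j(F, U) = U - F
j(-8, 3) - 116*(-12) = (3 - 1*(-8)) - 116*(-12) = (3 + 8) + 1392 = 11 + 1392 = 1403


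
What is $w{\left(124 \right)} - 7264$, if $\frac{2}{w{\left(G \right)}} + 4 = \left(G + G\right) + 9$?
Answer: $- \frac{1837790}{253} \approx -7264.0$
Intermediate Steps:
$w{\left(G \right)} = \frac{2}{5 + 2 G}$ ($w{\left(G \right)} = \frac{2}{-4 + \left(\left(G + G\right) + 9\right)} = \frac{2}{-4 + \left(2 G + 9\right)} = \frac{2}{-4 + \left(9 + 2 G\right)} = \frac{2}{5 + 2 G}$)
$w{\left(124 \right)} - 7264 = \frac{2}{5 + 2 \cdot 124} - 7264 = \frac{2}{5 + 248} - 7264 = \frac{2}{253} - 7264 = - \frac{1837790}{253}$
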